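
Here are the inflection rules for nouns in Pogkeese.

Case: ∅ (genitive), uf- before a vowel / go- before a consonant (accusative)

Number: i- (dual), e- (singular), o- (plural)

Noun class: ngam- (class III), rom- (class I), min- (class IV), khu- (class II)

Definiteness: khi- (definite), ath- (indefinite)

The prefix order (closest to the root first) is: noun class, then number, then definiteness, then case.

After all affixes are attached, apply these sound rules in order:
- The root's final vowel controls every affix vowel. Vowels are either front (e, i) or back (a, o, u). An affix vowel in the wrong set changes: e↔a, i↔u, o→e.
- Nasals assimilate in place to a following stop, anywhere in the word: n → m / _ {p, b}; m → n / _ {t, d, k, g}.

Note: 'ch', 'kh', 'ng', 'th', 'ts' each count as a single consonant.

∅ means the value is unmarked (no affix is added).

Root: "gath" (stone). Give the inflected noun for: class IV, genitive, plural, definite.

khuomungath

Attach noun class class IV min- → mingath.
Attach number plural o- → omingath.
Attach definiteness definite khi- → khiomingath.
case = genitive: zero marking, form stays khiomingath.
Apply vowel harmony: khiomingath → khuomungath.
Nasal assimilation: no change.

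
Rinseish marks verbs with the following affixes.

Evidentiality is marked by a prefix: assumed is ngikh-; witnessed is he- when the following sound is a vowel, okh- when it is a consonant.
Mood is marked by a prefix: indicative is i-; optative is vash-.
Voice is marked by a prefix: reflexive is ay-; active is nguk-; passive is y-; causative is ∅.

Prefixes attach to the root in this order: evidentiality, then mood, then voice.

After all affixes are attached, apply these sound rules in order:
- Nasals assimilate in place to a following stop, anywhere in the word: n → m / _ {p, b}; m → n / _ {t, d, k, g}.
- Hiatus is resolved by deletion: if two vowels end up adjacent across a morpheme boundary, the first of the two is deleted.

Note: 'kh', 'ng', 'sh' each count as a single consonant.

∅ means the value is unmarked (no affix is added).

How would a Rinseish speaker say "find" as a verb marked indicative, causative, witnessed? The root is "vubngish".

Attach evidentiality witnessed okh- (before consonant 'v') → okhvubngish.
Attach mood indicative i- → iokhvubngish.
voice = causative: zero marking, form stays iokhvubngish.
Nasal assimilation: no change.
Apply vowel deletion: iokhvubngish → okhvubngish.

okhvubngish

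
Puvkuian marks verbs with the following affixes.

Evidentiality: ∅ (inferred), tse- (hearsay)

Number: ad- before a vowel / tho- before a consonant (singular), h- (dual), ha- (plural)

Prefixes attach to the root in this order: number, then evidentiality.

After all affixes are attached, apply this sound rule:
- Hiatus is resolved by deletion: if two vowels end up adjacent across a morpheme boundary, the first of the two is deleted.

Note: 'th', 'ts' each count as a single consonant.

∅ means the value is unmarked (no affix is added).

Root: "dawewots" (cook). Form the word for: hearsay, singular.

Attach number singular tho- (before consonant 'd') → thodawewots.
Attach evidentiality hearsay tse- → tsethodawewots.
Vowel deletion: no change.

tsethodawewots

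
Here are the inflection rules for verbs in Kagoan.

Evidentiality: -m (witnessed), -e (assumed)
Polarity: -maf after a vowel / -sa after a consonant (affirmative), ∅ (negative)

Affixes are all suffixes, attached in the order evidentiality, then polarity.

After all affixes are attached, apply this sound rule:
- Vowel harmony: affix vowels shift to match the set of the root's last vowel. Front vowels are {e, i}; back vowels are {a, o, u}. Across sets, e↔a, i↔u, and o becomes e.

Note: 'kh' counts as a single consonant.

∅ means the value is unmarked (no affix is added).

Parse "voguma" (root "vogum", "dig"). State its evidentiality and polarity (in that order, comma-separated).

Segment: vogum-e.
evidentiality: -e → assumed.
polarity: ∅ → negative.

assumed, negative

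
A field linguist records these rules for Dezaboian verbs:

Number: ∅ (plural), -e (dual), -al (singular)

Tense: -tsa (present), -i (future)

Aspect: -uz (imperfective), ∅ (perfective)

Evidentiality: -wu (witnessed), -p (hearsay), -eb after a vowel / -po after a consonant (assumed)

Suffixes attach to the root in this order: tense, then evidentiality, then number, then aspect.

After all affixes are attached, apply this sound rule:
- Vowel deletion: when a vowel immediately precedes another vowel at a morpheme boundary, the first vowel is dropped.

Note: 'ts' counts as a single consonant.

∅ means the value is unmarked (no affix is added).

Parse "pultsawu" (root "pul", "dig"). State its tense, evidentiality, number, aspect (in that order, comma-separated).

present, witnessed, plural, perfective

Segment: pul-tsa-wu.
tense: -tsa → present.
evidentiality: -wu → witnessed.
number: ∅ → plural.
aspect: ∅ → perfective.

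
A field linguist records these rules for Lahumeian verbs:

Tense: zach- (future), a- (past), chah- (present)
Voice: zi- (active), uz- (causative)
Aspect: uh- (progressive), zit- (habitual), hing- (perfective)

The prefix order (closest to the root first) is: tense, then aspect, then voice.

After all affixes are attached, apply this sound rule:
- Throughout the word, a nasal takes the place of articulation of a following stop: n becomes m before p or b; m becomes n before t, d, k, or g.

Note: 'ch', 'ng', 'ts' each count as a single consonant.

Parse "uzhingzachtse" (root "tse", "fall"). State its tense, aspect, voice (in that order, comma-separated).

future, perfective, causative

Segment: uz-hing-zach-tse.
tense: zach- → future.
aspect: hing- → perfective.
voice: uz- → causative.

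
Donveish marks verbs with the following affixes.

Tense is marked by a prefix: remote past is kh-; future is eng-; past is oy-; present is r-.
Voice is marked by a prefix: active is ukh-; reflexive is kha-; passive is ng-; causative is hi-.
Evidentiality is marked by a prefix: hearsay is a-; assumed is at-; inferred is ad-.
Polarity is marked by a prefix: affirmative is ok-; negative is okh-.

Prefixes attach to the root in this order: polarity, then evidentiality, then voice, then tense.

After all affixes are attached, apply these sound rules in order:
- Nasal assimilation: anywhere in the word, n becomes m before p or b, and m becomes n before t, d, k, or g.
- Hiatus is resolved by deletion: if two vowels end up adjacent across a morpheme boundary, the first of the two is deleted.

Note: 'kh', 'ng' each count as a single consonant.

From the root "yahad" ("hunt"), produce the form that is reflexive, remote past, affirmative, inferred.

Attach polarity affirmative ok- → okyahad.
Attach evidentiality inferred ad- → adokyahad.
Attach voice reflexive kha- → khaadokyahad.
Attach tense remote past kh- → khkhaadokyahad.
Nasal assimilation: no change.
Apply vowel deletion: khkhaadokyahad → khkhadokyahad.

khkhadokyahad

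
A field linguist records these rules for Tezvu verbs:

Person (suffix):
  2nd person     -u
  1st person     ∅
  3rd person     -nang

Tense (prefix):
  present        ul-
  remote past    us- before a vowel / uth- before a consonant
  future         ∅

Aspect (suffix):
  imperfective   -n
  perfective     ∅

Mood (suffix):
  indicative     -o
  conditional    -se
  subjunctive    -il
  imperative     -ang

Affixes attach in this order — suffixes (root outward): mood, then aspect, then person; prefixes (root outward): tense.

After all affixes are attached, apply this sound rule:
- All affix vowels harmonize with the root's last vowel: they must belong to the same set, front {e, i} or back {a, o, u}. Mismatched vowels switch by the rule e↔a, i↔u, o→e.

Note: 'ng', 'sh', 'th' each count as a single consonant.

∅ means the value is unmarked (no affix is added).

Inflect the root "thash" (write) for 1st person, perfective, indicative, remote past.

uththasho

Attach mood indicative -o → thasho.
Attach tense remote past uth- (before consonant 'th') → uththasho.
aspect = perfective: zero marking, form stays uththasho.
person = 1st person: zero marking, form stays uththasho.
Vowel harmony: no change.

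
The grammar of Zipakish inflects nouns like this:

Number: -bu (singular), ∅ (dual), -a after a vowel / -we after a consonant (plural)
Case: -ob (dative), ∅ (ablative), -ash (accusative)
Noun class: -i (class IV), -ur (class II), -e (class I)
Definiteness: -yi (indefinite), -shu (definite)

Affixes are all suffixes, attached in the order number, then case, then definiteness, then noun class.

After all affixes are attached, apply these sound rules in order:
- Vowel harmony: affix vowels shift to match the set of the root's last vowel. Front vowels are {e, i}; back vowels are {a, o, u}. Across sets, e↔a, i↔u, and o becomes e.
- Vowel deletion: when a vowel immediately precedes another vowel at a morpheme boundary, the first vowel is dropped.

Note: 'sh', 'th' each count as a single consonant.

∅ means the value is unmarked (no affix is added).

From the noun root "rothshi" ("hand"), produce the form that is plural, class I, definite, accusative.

rothsheshshe

Attach number plural -a (after vowel 'i') → rothshia.
Attach case accusative -ash → rothshiaash.
Attach definiteness definite -shu → rothshiaashshu.
Attach noun class class I -e → rothshiaashshue.
Apply vowel harmony: rothshiaashshue → rothshieeshshie.
Apply vowel deletion: rothshieeshshie → rothsheshshe.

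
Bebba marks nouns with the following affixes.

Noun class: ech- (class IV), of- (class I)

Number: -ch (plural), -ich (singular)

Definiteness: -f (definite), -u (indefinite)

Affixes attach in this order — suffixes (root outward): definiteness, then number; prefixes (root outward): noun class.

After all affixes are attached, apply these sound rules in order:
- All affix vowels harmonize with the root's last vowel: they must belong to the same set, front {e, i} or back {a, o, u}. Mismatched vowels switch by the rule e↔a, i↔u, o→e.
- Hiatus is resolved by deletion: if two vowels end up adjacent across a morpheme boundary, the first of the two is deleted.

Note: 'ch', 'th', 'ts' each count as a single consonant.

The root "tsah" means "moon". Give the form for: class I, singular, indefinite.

oftsahuch

Attach noun class class I of- → oftsah.
Attach definiteness indefinite -u → oftsahu.
Attach number singular -ich → oftsahuich.
Apply vowel harmony: oftsahuich → oftsahuuch.
Apply vowel deletion: oftsahuuch → oftsahuch.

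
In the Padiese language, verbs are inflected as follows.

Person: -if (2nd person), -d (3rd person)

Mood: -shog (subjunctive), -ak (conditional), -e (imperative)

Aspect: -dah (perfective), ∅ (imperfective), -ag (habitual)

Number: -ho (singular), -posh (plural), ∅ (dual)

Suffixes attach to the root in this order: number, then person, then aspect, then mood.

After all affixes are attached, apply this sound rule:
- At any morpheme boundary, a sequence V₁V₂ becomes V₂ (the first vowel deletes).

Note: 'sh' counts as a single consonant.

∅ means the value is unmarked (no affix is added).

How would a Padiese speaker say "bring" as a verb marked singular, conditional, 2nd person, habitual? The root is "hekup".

hekuphifagak

Attach number singular -ho → hekupho.
Attach person 2nd person -if → hekuphoif.
Attach aspect habitual -ag → hekuphoifag.
Attach mood conditional -ak → hekuphoifagak.
Apply vowel deletion: hekuphoifagak → hekuphifagak.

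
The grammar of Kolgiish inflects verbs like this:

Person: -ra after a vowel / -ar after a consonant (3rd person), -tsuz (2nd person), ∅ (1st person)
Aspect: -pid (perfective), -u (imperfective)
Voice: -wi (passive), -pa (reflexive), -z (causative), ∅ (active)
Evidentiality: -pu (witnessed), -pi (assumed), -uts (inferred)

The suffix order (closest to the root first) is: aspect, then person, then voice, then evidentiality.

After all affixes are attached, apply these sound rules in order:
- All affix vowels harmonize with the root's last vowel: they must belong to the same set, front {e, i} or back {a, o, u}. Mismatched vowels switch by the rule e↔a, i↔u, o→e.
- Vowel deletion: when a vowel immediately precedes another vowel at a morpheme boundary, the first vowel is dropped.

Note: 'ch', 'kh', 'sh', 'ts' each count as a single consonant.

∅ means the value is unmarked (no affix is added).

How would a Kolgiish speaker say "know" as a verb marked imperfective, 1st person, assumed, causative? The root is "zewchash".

zewchashuzpu

Attach aspect imperfective -u → zewchashu.
person = 1st person: zero marking, form stays zewchashu.
Attach voice causative -z → zewchashuz.
Attach evidentiality assumed -pi → zewchashuzpi.
Apply vowel harmony: zewchashuzpi → zewchashuzpu.
Vowel deletion: no change.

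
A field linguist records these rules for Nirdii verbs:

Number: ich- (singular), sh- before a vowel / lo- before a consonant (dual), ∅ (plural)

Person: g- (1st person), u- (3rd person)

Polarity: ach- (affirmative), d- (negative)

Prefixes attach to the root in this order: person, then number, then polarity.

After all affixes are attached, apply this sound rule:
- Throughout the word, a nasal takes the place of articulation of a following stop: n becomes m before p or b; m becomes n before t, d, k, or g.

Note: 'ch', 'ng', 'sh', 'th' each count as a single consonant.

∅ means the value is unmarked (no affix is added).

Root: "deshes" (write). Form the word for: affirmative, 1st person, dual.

Attach person 1st person g- → gdeshes.
Attach number dual lo- (before consonant 'g') → logdeshes.
Attach polarity affirmative ach- → achlogdeshes.
Nasal assimilation: no change.

achlogdeshes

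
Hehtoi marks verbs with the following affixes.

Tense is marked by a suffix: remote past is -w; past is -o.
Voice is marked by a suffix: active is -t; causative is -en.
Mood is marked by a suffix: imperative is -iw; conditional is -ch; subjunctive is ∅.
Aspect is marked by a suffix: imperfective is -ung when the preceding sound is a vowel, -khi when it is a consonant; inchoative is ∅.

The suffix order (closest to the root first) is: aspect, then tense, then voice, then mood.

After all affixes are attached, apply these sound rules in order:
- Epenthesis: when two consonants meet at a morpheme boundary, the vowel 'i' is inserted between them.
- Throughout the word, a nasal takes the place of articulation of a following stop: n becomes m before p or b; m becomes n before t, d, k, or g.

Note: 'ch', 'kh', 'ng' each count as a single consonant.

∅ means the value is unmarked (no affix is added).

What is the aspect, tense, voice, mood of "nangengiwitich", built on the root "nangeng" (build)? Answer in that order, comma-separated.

Segment: nangeng-w-t-ch.
aspect: ∅ → inchoative.
tense: -w → remote past.
voice: -t → active.
mood: -ch → conditional.

inchoative, remote past, active, conditional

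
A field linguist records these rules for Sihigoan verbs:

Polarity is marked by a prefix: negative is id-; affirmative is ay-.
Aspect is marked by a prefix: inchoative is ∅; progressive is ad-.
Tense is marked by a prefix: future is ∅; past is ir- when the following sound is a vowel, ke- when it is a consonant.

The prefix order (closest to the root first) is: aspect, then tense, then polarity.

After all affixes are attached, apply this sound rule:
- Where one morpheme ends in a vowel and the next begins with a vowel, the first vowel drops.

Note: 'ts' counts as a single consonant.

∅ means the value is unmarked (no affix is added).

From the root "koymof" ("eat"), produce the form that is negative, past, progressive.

idiradkoymof

Attach aspect progressive ad- → adkoymof.
Attach tense past ir- (before vowel 'a') → iradkoymof.
Attach polarity negative id- → idiradkoymof.
Vowel deletion: no change.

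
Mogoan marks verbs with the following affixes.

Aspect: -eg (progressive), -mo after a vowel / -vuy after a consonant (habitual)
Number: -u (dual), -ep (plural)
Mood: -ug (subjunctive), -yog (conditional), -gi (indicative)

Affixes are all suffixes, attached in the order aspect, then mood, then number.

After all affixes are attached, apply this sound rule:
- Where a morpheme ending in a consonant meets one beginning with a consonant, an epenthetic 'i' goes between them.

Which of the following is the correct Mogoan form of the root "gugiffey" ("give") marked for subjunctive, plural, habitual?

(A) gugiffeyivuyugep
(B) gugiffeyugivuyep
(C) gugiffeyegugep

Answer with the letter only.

A

Attach aspect habitual -vuy (after consonant 'y') → gugiffeyvuy.
Attach mood subjunctive -ug → gugiffeyvuyug.
Attach number plural -ep → gugiffeyvuyugep.
Apply epenthesis: gugiffeyvuyugep → gugiffeyivuyugep.
So the correct form is gugiffeyivuyugep, option (A).
(C) gugiffeyegugep is wrong: it uses progressive instead of habitual for aspect.
(B) gugiffeyugivuyep is wrong: it has the affixes in the wrong order.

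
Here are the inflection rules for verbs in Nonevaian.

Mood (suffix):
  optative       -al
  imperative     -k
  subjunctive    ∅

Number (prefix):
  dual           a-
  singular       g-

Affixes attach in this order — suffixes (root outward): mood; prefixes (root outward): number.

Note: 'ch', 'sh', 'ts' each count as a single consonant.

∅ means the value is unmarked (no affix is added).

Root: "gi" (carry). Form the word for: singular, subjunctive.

Attach number singular g- → ggi.
mood = subjunctive: zero marking, form stays ggi.

ggi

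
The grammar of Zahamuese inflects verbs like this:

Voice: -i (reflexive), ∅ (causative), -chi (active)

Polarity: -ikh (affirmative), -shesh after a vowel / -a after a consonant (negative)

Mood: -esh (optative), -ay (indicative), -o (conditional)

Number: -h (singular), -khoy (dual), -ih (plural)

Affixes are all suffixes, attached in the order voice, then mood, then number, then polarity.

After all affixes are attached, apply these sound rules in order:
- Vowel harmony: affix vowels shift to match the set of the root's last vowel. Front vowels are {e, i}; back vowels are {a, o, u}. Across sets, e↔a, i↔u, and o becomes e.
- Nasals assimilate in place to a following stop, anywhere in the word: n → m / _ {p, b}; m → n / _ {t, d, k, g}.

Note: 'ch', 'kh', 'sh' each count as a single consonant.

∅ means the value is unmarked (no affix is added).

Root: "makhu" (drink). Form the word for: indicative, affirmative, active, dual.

Attach voice active -chi → makhuchi.
Attach mood indicative -ay → makhuchiay.
Attach number dual -khoy → makhuchiaykhoy.
Attach polarity affirmative -ikh → makhuchiaykhoyikh.
Apply vowel harmony: makhuchiaykhoyikh → makhuchuaykhoyukh.
Nasal assimilation: no change.

makhuchuaykhoyukh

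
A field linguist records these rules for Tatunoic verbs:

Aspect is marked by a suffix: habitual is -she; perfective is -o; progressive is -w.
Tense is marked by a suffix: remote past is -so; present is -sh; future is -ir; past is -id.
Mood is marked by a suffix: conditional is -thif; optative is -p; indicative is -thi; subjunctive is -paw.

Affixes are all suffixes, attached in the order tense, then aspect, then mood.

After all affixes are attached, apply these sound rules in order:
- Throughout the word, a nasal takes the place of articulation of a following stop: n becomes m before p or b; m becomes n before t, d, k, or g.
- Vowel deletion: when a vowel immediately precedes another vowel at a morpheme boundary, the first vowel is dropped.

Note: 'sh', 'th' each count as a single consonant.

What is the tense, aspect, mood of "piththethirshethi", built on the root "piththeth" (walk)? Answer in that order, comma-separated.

future, habitual, indicative

Segment: piththeth-ir-she-thi.
tense: -ir → future.
aspect: -she → habitual.
mood: -thi → indicative.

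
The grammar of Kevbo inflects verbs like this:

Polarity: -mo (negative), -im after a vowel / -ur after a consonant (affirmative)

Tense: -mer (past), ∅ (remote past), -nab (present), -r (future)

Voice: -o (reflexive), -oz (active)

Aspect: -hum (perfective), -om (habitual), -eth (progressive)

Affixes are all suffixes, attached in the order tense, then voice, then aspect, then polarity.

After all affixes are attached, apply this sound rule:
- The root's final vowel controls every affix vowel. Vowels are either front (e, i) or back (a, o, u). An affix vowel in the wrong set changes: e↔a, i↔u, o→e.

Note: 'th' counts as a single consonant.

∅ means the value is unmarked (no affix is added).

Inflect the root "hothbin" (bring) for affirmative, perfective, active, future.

hothbinrezhimir

Attach tense future -r → hothbinr.
Attach voice active -oz → hothbinroz.
Attach aspect perfective -hum → hothbinrozhum.
Attach polarity affirmative -ur (after consonant 'm') → hothbinrozhumur.
Apply vowel harmony: hothbinrozhumur → hothbinrezhimir.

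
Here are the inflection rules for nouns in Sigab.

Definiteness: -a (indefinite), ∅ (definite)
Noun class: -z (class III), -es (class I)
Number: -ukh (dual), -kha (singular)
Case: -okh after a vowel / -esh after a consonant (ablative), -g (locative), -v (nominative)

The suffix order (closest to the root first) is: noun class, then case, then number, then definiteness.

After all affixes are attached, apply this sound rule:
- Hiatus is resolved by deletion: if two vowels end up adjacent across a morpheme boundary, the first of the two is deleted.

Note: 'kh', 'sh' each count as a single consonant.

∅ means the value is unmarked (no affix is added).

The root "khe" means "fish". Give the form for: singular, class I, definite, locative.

khesgkha

Attach noun class class I -es → khees.
Attach case locative -g → kheesg.
Attach number singular -kha → kheesgkha.
definiteness = definite: zero marking, form stays kheesgkha.
Apply vowel deletion: kheesgkha → khesgkha.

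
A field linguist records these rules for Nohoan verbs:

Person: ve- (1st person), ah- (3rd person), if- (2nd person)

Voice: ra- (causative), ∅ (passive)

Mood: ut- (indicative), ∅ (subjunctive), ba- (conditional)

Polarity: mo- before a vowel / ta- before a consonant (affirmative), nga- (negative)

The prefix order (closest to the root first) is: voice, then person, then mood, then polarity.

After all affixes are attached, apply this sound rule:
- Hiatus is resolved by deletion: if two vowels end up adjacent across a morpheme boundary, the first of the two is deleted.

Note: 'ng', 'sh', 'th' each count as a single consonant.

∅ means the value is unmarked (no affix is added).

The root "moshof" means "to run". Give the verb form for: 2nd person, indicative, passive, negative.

voice = passive: zero marking, form stays moshof.
Attach person 2nd person if- → ifmoshof.
Attach mood indicative ut- → utifmoshof.
Attach polarity negative nga- → ngautifmoshof.
Apply vowel deletion: ngautifmoshof → ngutifmoshof.

ngutifmoshof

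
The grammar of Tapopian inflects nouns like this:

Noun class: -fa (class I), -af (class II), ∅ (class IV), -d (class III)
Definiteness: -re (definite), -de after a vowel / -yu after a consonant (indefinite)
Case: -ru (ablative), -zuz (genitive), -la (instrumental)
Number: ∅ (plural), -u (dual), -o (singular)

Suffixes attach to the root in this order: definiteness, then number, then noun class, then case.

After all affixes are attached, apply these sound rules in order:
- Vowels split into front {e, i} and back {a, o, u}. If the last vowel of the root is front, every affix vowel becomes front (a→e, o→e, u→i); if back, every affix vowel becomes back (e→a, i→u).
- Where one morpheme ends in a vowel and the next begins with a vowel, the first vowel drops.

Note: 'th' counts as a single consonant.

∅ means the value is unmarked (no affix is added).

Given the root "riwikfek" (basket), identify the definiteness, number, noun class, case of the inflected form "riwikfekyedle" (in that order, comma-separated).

Segment: riwikfek-yu-o-d-la.
definiteness: -de/yu → indefinite.
number: -o → singular.
noun class: -d → class III.
case: -la → instrumental.

indefinite, singular, class III, instrumental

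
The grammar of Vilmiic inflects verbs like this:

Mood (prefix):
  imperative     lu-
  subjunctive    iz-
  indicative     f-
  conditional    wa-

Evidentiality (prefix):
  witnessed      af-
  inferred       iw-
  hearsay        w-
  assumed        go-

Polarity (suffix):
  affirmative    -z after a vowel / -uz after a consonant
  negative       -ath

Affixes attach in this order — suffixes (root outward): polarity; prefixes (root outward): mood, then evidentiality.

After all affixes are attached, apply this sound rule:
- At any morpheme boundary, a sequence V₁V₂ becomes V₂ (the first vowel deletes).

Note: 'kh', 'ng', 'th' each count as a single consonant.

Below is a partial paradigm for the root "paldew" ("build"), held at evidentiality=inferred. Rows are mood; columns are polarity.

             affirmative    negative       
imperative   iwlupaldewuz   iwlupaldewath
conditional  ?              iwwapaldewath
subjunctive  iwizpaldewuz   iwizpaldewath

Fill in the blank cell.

Attach mood conditional wa- → wapaldew.
Attach evidentiality inferred iw- → iwwapaldew.
Attach polarity affirmative -uz (after consonant 'w') → iwwapaldewuz.
Vowel deletion: no change.

iwwapaldewuz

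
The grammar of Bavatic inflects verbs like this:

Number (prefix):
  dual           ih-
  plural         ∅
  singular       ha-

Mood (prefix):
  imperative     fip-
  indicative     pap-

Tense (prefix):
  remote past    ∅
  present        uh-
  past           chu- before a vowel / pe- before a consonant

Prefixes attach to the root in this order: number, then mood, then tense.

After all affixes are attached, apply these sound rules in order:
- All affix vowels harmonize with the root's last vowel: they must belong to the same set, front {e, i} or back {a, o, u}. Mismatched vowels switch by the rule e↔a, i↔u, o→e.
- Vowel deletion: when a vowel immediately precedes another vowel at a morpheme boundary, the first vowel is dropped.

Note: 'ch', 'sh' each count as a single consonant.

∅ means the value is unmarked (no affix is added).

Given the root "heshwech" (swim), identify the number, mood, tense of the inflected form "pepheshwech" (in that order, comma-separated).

Segment: pap-heshwech.
number: ∅ → plural.
mood: pap- → indicative.
tense: ∅ → remote past.

plural, indicative, remote past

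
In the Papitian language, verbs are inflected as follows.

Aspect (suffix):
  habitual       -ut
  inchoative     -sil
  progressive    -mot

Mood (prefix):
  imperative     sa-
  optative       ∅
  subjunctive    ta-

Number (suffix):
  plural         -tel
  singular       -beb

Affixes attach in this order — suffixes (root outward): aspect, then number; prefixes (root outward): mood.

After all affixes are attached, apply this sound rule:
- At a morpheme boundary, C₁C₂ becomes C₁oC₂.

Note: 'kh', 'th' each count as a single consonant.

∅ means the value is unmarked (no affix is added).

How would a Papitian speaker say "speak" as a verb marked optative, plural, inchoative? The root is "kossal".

kossalosilotel

Attach aspect inchoative -sil → kossalsil.
mood = optative: zero marking, form stays kossalsil.
Attach number plural -tel → kossalsiltel.
Apply epenthesis: kossalsiltel → kossalosilotel.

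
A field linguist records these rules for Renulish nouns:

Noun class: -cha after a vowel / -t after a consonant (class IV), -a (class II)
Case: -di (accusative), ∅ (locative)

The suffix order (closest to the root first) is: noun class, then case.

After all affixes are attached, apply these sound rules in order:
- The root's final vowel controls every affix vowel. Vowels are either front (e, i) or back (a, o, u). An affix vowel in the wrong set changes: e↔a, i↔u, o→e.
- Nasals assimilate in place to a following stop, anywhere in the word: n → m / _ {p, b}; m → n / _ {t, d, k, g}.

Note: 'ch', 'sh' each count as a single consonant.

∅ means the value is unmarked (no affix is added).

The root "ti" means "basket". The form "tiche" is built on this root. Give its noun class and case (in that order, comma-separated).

Segment: ti-cha.
noun class: -cha/t → class IV.
case: ∅ → locative.

class IV, locative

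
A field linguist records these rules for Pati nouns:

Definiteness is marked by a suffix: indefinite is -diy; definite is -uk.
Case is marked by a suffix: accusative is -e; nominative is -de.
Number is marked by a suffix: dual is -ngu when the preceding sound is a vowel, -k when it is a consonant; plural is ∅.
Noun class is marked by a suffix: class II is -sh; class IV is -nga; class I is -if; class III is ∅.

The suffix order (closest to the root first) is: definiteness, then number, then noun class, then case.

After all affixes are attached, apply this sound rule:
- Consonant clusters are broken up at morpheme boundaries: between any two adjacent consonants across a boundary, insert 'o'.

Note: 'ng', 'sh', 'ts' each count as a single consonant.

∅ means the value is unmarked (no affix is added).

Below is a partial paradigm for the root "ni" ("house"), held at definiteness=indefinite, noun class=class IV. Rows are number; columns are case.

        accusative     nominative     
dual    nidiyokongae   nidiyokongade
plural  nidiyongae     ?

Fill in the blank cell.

Attach definiteness indefinite -diy → nidiy.
number = plural: zero marking, form stays nidiy.
Attach noun class class IV -nga → nidiynga.
Attach case nominative -de → nidiyngade.
Apply epenthesis: nidiyngade → nidiyongade.

nidiyongade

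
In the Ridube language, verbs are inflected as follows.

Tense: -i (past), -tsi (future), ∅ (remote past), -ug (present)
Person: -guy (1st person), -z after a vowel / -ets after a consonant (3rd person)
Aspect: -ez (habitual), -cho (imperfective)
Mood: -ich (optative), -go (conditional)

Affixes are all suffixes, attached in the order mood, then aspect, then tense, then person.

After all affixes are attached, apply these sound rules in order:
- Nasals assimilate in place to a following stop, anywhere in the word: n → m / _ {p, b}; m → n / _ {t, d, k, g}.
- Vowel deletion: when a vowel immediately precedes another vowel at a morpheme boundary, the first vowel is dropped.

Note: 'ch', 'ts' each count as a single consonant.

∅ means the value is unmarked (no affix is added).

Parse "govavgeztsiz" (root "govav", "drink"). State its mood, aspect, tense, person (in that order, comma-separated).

conditional, habitual, future, 3rd person

Segment: govav-go-ez-tsi-z.
mood: -go → conditional.
aspect: -ez → habitual.
tense: -tsi → future.
person: -z/ets → 3rd person.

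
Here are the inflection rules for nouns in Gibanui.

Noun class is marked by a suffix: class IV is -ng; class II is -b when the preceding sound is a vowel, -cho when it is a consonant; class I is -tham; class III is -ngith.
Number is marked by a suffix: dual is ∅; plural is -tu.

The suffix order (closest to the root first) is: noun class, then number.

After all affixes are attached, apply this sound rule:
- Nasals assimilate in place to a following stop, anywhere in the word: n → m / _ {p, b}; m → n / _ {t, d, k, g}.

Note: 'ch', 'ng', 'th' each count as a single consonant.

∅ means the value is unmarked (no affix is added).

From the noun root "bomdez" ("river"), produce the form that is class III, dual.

Attach noun class class III -ngith → bomdezngith.
number = dual: zero marking, form stays bomdezngith.
Apply nasal assimilation: bomdezngith → bondezngith.

bondezngith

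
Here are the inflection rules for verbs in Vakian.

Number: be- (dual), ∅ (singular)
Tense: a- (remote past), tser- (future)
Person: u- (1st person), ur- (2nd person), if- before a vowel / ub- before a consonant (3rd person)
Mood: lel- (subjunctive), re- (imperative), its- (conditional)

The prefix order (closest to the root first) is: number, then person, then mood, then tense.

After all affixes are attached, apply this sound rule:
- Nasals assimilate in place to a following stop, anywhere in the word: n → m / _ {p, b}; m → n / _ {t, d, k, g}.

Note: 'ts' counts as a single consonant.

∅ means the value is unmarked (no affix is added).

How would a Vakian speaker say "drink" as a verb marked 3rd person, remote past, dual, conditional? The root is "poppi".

Attach number dual be- → bepoppi.
Attach person 3rd person ub- (before consonant 'b') → ubbepoppi.
Attach mood conditional its- → itsubbepoppi.
Attach tense remote past a- → aitsubbepoppi.
Nasal assimilation: no change.

aitsubbepoppi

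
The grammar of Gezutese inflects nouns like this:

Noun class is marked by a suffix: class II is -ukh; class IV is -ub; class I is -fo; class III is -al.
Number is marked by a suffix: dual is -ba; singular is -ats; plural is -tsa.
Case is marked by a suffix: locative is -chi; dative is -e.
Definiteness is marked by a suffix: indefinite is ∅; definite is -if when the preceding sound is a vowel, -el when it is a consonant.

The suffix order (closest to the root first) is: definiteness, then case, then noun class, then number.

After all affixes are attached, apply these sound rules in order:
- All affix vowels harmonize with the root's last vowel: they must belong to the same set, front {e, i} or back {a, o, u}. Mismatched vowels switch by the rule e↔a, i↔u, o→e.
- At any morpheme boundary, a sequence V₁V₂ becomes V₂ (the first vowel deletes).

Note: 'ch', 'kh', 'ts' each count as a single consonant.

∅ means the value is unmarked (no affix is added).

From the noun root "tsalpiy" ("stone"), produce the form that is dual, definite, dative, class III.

tsalpiyelelbe

Attach definiteness definite -el (after consonant 'y') → tsalpiyel.
Attach case dative -e → tsalpiyele.
Attach noun class class III -al → tsalpiyeleal.
Attach number dual -ba → tsalpiyelealba.
Apply vowel harmony: tsalpiyelealba → tsalpiyeleelbe.
Apply vowel deletion: tsalpiyeleelbe → tsalpiyelelbe.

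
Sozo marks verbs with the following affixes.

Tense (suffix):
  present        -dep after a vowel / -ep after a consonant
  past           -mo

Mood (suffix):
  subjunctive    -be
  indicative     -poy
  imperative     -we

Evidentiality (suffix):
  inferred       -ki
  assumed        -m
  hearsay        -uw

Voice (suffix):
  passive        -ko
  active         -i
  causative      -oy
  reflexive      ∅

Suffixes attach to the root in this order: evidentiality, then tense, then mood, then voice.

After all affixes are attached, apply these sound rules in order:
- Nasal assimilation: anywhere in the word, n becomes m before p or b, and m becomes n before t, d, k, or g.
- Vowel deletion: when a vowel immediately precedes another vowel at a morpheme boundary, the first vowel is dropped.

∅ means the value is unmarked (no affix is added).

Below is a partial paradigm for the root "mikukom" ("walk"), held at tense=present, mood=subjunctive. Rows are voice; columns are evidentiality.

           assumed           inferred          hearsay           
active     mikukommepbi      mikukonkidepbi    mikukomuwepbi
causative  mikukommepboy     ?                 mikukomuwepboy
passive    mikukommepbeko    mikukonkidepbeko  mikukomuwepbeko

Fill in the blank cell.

mikukonkidepboy

Attach evidentiality inferred -ki → mikukomki.
Attach tense present -dep (after vowel 'i') → mikukomkidep.
Attach mood subjunctive -be → mikukomkidepbe.
Attach voice causative -oy → mikukomkidepbeoy.
Apply nasal assimilation: mikukomkidepbeoy → mikukonkidepbeoy.
Apply vowel deletion: mikukonkidepbeoy → mikukonkidepboy.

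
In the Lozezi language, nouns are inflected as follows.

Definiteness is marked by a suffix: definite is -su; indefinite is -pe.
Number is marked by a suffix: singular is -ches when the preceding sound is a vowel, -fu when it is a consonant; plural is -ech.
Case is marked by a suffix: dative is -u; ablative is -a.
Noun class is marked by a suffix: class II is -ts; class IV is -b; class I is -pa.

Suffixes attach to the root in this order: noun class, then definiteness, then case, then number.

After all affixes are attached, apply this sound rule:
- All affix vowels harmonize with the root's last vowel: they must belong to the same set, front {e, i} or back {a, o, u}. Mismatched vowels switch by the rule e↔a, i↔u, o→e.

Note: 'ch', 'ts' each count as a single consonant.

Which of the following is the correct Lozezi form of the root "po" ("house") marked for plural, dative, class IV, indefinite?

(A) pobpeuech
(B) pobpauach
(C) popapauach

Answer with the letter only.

Attach noun class class IV -b → pob.
Attach definiteness indefinite -pe → pobpe.
Attach case dative -u → pobpeu.
Attach number plural -ech → pobpeuech.
Apply vowel harmony: pobpeuech → pobpauach.
So the correct form is pobpauach, option (B).
(C) popapauach is wrong: it uses class I instead of class IV for noun class.
(A) pobpeuech is wrong: it fails to apply the sound rule(s).

B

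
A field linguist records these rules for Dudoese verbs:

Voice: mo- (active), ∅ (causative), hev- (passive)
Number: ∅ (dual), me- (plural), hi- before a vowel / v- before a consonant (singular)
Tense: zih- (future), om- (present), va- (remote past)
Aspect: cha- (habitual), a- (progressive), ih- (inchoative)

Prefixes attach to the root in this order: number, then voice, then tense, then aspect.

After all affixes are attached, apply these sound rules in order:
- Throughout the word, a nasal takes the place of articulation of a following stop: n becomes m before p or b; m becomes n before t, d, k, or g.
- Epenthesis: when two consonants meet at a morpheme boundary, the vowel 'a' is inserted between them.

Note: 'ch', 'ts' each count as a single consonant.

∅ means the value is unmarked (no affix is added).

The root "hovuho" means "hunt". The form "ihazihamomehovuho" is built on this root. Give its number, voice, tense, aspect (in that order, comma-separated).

Segment: ih-zih-mo-me-hovuho.
number: me- → plural.
voice: mo- → active.
tense: zih- → future.
aspect: ih- → inchoative.

plural, active, future, inchoative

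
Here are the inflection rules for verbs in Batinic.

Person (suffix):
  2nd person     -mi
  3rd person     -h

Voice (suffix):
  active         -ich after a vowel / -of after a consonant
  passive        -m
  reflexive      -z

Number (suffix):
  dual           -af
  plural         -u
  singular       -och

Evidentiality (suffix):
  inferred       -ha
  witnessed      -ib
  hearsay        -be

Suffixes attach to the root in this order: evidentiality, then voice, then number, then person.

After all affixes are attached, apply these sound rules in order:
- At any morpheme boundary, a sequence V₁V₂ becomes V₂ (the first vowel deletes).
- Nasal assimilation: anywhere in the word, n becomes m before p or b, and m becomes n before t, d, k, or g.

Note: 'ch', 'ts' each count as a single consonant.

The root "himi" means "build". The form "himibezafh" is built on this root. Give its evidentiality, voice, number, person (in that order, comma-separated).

hearsay, reflexive, dual, 3rd person

Segment: himi-be-z-af-h.
evidentiality: -be → hearsay.
voice: -z → reflexive.
number: -af → dual.
person: -h → 3rd person.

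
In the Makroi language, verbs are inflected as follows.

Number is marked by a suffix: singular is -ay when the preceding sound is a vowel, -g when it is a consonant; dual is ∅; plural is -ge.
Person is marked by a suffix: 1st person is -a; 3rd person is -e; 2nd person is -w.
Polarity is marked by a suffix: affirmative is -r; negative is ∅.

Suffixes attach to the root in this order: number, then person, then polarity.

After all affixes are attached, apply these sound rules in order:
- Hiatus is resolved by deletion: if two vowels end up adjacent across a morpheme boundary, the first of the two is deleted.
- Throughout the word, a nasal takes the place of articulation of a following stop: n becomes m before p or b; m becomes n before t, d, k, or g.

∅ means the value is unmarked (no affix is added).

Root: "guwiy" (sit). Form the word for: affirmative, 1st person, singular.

guwiygar

Attach number singular -g (after consonant 'y') → guwiyg.
Attach person 1st person -a → guwiyga.
Attach polarity affirmative -r → guwiygar.
Vowel deletion: no change.
Nasal assimilation: no change.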